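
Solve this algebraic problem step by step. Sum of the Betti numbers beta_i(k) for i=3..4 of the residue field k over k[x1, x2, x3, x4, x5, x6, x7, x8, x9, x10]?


Koszul resolution: beta_i(k)=C(n,i), n=10
C(10,3)=120, C(10,4)=210
Sum=330


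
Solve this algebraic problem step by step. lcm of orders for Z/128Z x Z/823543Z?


Exponent = lcm of the cyclic orders; pairwise coprime => product.
2^7*7^7=128*823543=105413504


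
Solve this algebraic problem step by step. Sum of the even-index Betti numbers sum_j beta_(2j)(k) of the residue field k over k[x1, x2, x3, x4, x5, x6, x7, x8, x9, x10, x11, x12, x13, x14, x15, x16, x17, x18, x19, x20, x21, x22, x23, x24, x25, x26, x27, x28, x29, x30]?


Koszul resolution: beta_i(k)=C(n,i), n=30
sum_even C(30,i) = 2^(n-1) = 2^29 = 536870912


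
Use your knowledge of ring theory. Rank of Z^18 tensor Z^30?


rank(M(x)N) = rank(M)*rank(N)
18*30 = 540


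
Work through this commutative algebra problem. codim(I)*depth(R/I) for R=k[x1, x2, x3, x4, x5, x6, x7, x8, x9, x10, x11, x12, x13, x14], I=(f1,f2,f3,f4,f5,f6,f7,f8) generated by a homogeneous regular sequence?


codim=8, depth=dim(R/I)=14-8=6
Product=8*6=48


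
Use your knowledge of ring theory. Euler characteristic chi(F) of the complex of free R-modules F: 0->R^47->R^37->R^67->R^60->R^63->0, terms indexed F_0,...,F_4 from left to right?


chi = sum (-1)^i * rank:
(-1)^0*47=47
(-1)^1*37=-37
(-1)^2*67=67
(-1)^3*60=-60
(-1)^4*63=63
chi=80


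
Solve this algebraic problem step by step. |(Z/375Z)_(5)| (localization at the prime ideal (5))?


5-primary part: 375=5^3*3
Size=5^3=125


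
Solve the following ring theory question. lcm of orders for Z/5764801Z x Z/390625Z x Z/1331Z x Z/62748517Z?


Exponent = lcm of the cyclic orders; pairwise coprime => product.
7^8*5^8*11^3*13^7=5764801*390625*1331*62748517=188072750677814737109375


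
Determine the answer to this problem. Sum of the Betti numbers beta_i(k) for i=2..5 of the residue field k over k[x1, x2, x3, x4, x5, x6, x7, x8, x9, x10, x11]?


Koszul resolution: beta_i(k)=C(n,i), n=11
C(11,2)=55, C(11,3)=165, C(11,4)=330, C(11,5)=462
Sum=1012


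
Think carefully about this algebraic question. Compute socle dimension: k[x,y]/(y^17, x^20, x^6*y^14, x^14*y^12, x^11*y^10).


Socle = ann(m) = span of standard monomials u with x*u, y*u in I (staircase corners).
Redundant generators: x^14*y^12
Minimal generators: x^20, x^11*y^10, x^6*y^14, y^17
Corners: x^5y^16, x^10y^13, x^19y^9
Socle dim=3


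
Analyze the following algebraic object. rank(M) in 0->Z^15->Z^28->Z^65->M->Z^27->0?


Alt sum=0:
(-1)^0*15 + (-1)^1*28 + (-1)^2*65 + (-1)^3*? + (-1)^4*27=0
rank(M)=79


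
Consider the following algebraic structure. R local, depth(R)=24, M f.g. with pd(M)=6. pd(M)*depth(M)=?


pd+depth=24
depth=24-6=18
pd*depth=6*18=108


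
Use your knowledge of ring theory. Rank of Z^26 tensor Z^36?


rank(M(x)N) = rank(M)*rank(N)
26*36 = 936


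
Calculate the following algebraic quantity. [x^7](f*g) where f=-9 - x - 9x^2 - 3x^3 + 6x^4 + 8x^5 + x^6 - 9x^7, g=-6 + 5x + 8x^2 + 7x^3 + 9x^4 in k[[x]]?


[x^7] = sum a_i*b_j, i+j=7
  -3*9=-27
  6*7=42
  8*8=64
  1*5=5
  -9*-6=54
Sum=138


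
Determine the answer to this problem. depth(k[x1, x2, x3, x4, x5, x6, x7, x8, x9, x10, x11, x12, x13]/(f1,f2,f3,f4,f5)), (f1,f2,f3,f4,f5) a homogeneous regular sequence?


depth(R)=13
depth(R/I)=13-5=8


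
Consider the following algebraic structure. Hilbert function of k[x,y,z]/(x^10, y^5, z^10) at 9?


Need i<10, j<5, k<10 with i+j+k=9.
For each i, j ranges over max(0,9-i-9)..min(4,9-i):
  i=0: j in [0,4] -> 5
  i=1: j in [0,4] -> 5
  i=2: j in [0,4] -> 5
  i=3: j in [0,4] -> 5
  i=4: j in [0,4] -> 5
  i=5: j in [0,4] -> 5
  i=6: j in [0,3] -> 4
  i=7: j in [0,2] -> 3
  i=8: j in [0,1] -> 2
  i=9: j in [0,0] -> 1
H(9) = 5+5+5+5+5+5+4+3+2+1 = 40


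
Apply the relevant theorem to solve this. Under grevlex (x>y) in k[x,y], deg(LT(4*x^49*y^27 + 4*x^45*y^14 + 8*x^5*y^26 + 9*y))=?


LT: 4*x^49*y^27
deg_x=49, deg_y=27
Total=49+27=76


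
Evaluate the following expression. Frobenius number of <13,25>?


gcd(13,25)=1 => F=ab-a-b=13*25-13-25=325-38=287


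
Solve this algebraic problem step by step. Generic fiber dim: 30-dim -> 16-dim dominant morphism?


dim(fiber)=dim(X)-dim(Y)=30-16=14


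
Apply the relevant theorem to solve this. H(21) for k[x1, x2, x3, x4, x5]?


C(d+n-1,n-1)=C(25,4)=12650


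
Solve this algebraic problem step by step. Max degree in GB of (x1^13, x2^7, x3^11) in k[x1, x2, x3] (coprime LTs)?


Pure powers, coprime LTs => already GB.
Degrees: 13, 7, 11
Max=13


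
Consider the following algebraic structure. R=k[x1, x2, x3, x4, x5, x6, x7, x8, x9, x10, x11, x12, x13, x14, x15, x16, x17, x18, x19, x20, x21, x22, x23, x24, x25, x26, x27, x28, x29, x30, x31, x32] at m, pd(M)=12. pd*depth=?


pd+depth=32
depth=32-12=20
pd*depth=12*20=240


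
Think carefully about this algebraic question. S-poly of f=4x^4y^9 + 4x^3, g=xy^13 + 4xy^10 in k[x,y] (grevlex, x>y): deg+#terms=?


LT(f)=4x^4y^9, LT(g)=xy^13
lcm(LM)=x^4y^13
S(f,g) (scaled by 4 to clear denominators) = y^4*f - 4x^3*g = -16x^4y^10 + 4x^3y^4
2 terms, deg 14.
14+2=16


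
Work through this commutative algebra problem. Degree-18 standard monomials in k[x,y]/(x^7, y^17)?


k[x,y], I = (x^7, y^17), d = 18
Need i < 7 and d-i < 17.
Range: 2 <= i <= 6.
H(18) = 5


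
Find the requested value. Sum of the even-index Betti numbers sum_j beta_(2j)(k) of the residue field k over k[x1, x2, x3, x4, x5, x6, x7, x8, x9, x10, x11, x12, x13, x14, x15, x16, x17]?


Koszul resolution: beta_i(k)=C(n,i), n=17
sum_even C(17,i) = 2^(n-1) = 2^16 = 65536


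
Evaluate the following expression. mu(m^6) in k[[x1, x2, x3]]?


C(n+d-1,d)=C(8,6)=28


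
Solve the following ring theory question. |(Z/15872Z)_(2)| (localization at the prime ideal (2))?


2-primary part: 15872=2^9*31
Size=2^9=512


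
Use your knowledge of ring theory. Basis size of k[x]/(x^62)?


Basis: 1,x,...,x^61
dim=62


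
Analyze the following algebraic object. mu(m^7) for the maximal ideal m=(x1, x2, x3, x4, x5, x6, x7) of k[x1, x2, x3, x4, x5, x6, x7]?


Graded Nakayama: mu(m^d) = dim_k (m^d/m^(d+1)) = #degree-7 monomials in 7 vars
C(n+d-1,d)=C(13,7)=1716


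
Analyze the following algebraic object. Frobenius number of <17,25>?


gcd(17,25)=1 => F=ab-a-b=17*25-17-25=425-42=383


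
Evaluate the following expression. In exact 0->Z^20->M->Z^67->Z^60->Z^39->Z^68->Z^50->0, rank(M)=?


Alt sum=0:
(-1)^0*20 + (-1)^1*? + (-1)^2*67 + (-1)^3*60 + (-1)^4*39 + (-1)^5*68 + (-1)^6*50=0
rank(M)=48


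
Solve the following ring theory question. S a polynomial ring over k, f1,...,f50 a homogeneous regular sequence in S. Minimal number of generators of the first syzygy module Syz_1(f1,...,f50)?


Regular sequence => Koszul complex is the minimal free resolution.
Syz_1 minimally generated by Koszul relations f_i*e_j - f_j*e_i (i<j): mu(Syz_1) = beta_2 = C(m,2) = m(m-1)/2
m=50
50*49/2 = 1225


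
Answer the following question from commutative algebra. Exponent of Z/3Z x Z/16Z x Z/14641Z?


Exponent = lcm of the cyclic orders; pairwise coprime => product.
3^1*2^4*11^4=3*16*14641=702768


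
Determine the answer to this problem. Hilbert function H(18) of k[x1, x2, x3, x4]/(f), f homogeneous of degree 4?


C(21,3)-C(17,3)=1330-680=650


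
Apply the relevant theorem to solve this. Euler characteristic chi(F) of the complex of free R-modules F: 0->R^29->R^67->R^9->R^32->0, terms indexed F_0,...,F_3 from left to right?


chi = sum (-1)^i * rank:
(-1)^0*29=29
(-1)^1*67=-67
(-1)^2*9=9
(-1)^3*32=-32
chi=-61


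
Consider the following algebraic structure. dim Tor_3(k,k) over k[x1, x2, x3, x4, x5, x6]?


Koszul: C(n,i)=C(6,3)=20


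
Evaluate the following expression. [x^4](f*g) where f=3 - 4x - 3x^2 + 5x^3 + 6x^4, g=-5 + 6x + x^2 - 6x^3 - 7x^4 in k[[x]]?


[x^4] = sum a_i*b_j, i+j=4
  3*-7=-21
  -4*-6=24
  -3*1=-3
  5*6=30
  6*-5=-30
Sum=0


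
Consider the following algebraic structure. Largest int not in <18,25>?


gcd(18,25)=1 => F=ab-a-b=18*25-18-25=450-43=407


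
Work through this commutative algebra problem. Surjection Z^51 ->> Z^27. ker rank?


rank(ker) = 51-27 = 24


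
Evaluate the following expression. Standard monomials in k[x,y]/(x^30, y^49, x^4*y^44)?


k[x,y]/I, I = (x^30, y^49, x^4*y^44)
Rect: 30x49=1470. Corner: (30-4)x(49-44)=130.
dim = 1470-130 = 1340


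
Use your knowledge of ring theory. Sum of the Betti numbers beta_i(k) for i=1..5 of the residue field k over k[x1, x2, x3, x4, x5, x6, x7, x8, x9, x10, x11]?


Koszul resolution: beta_i(k)=C(n,i), n=11
C(11,1)=11, C(11,2)=55, C(11,3)=165, C(11,4)=330, C(11,5)=462
Sum=1023


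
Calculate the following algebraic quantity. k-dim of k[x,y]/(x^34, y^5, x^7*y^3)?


k[x,y]/I, I = (x^34, y^5, x^7*y^3)
Rect: 34x5=170. Corner: (34-7)x(5-3)=54.
dim = 170-54 = 116


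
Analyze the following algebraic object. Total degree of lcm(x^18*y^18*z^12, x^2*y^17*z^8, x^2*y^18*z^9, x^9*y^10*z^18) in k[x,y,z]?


lcm = componentwise max:
x: max(18,2,2,9)=18
y: max(18,17,18,10)=18
z: max(12,8,9,18)=18
Total=18+18+18=54


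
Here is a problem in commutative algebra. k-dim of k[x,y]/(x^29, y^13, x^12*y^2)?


k[x,y]/I, I = (x^29, y^13, x^12*y^2)
Rect: 29x13=377. Corner: (29-12)x(13-2)=187.
dim = 377-187 = 190


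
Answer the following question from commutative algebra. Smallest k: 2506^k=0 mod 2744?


2506^k mod 2744:
k=1: 2506
k=2: 1764
k=3: 0
First zero at k = 3


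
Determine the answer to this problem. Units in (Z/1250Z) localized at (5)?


Local ring = Z/625Z.
phi(625) = 5^3*(5-1) = 500


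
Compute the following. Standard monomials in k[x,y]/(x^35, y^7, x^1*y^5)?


k[x,y]/I, I = (x^35, y^7, x^1*y^5)
Rect: 35x7=245. Corner: (35-1)x(7-5)=68.
dim = 245-68 = 177


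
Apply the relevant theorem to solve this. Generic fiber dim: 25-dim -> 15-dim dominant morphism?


dim(fiber)=dim(X)-dim(Y)=25-15=10


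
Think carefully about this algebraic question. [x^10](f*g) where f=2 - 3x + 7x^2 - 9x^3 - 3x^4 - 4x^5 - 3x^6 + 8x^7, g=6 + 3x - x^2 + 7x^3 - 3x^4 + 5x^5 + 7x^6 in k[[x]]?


[x^10] = sum a_i*b_j, i+j=10
  -3*7=-21
  -4*5=-20
  -3*-3=9
  8*7=56
Sum=24


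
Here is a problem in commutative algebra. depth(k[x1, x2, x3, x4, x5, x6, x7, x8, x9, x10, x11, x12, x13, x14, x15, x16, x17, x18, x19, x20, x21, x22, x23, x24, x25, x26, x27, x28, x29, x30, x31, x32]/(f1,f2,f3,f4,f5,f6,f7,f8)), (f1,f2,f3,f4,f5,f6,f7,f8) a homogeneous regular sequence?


depth(R)=32
depth(R/I)=32-8=24


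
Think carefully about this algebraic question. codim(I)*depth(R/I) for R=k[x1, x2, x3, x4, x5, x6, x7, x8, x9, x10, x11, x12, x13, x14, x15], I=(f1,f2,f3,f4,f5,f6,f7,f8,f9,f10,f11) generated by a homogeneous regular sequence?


codim=11, depth=dim(R/I)=15-11=4
Product=11*4=44


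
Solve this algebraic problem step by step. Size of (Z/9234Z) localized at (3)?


3-primary part: 9234=3^5*38
Size=3^5=243


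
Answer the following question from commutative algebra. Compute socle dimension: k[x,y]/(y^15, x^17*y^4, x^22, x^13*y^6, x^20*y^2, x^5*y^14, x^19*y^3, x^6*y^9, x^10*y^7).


Socle = ann(m) = span of standard monomials u with x*u, y*u in I (staircase corners).
Minimal generators: x^22, x^20*y^2, x^19*y^3, x^17*y^4, x^13*y^6, x^10*y^7, x^6*y^9, x^5*y^14, y^15
Corners: x^4y^14, x^5y^13, x^9y^8, x^12y^6, x^16y^5, x^18y^3, x^19y^2, x^21y
Socle dim=8


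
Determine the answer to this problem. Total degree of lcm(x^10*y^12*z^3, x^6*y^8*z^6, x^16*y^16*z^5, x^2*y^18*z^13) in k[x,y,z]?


lcm = componentwise max:
x: max(10,6,16,2)=16
y: max(12,8,16,18)=18
z: max(3,6,5,13)=13
Total=16+18+13=47


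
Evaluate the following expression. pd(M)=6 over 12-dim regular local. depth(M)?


pd+depth=depth(R)=12
depth=12-6=6


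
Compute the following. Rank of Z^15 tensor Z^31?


rank(M(x)N) = rank(M)*rank(N)
15*31 = 465


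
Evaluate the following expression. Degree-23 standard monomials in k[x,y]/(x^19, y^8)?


k[x,y], I = (x^19, y^8), d = 23
Need i < 19 and d-i < 8.
Range: 16 <= i <= 18.
H(23) = 3


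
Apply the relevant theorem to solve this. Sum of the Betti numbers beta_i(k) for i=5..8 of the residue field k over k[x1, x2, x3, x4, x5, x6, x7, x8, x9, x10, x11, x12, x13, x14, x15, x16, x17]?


Koszul resolution: beta_i(k)=C(n,i), n=17
C(17,5)=6188, C(17,6)=12376, C(17,7)=19448, C(17,8)=24310
Sum=62322


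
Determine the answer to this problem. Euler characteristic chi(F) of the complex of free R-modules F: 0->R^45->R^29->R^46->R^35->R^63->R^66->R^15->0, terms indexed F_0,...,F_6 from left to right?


chi = sum (-1)^i * rank:
(-1)^0*45=45
(-1)^1*29=-29
(-1)^2*46=46
(-1)^3*35=-35
(-1)^4*63=63
(-1)^5*66=-66
(-1)^6*15=15
chi=39


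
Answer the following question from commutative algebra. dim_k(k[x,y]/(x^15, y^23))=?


Basis: x^i*y^j, i<15, j<23
15*23=345


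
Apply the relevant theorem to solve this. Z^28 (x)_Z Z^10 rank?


rank(M(x)N) = rank(M)*rank(N)
28*10 = 280


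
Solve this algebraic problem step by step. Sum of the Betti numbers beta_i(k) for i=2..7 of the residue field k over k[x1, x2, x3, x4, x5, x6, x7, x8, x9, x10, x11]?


Koszul resolution: beta_i(k)=C(n,i), n=11
C(11,2)=55, C(11,3)=165, C(11,4)=330, C(11,5)=462, C(11,6)=462, C(11,7)=330
Sum=1804


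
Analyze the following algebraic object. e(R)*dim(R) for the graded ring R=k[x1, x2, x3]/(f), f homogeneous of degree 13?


e(R)=deg(f)=13, dim(R)=3-1=2
e*dim=13*2=26


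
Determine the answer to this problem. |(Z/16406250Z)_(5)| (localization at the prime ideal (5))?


5-primary part: 16406250=5^8*42
Size=5^8=390625


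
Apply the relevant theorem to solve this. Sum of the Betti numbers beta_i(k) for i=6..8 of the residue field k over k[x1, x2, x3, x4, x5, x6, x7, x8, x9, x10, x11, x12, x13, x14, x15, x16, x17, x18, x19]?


Koszul resolution: beta_i(k)=C(n,i), n=19
C(19,6)=27132, C(19,7)=50388, C(19,8)=75582
Sum=153102


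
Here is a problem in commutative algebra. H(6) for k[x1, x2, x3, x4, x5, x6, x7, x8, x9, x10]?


C(d+n-1,n-1)=C(15,9)=5005


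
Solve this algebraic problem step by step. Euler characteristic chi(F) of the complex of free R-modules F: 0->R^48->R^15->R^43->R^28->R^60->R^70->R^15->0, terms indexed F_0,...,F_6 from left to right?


chi = sum (-1)^i * rank:
(-1)^0*48=48
(-1)^1*15=-15
(-1)^2*43=43
(-1)^3*28=-28
(-1)^4*60=60
(-1)^5*70=-70
(-1)^6*15=15
chi=53


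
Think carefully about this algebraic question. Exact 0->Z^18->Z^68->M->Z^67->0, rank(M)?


Alt sum=0:
(-1)^0*18 + (-1)^1*68 + (-1)^2*? + (-1)^3*67=0
rank(M)=117


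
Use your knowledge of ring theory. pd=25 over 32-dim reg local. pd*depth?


pd+depth=32
depth=32-25=7
pd*depth=25*7=175


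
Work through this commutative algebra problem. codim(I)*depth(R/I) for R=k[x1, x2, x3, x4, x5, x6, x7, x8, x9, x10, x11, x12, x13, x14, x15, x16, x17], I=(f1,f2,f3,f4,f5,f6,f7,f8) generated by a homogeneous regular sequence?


codim=8, depth=dim(R/I)=17-8=9
Product=8*9=72


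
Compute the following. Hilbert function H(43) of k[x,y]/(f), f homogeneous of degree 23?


H(t)=d for t>=d-1.
d=23, t=43
H(43)=23


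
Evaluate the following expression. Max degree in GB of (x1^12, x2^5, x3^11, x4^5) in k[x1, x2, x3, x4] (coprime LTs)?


Pure powers, coprime LTs => already GB.
Degrees: 12, 5, 11, 5
Max=12


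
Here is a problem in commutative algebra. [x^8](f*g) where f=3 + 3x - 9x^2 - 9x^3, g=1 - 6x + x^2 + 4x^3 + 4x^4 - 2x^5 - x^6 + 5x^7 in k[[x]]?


[x^8] = sum a_i*b_j, i+j=8
  3*5=15
  -9*-1=9
  -9*-2=18
Sum=42


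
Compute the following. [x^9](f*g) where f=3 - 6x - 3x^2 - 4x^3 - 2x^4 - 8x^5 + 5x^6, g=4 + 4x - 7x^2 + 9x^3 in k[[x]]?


[x^9] = sum a_i*b_j, i+j=9
  5*9=45
Sum=45


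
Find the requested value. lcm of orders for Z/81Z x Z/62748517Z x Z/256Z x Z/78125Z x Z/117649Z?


Exponent = lcm of the cyclic orders; pairwise coprime => product.
3^4*13^7*2^8*5^7*7^6=81*62748517*256*78125*117649=11959326447983460000000


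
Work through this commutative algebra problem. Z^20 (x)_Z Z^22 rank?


rank(M(x)N) = rank(M)*rank(N)
20*22 = 440


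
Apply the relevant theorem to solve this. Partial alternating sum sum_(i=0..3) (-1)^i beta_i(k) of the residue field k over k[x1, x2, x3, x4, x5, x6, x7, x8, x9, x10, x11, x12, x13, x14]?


Koszul resolution: beta_i(k)=C(n,i), n=14
sum_(i=0..p) (-1)^i C(n,i) = (-1)^p C(n-1,p)
(-1)^3*C(13,3) = (-1)^3*286 = -286


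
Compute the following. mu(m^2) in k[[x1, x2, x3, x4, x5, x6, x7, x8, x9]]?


C(n+d-1,d)=C(10,2)=45


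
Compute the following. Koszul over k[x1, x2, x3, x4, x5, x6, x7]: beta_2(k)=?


C(n,i)=C(7,2)=21


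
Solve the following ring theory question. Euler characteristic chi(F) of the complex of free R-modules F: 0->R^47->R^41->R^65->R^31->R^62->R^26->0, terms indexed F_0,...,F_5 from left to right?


chi = sum (-1)^i * rank:
(-1)^0*47=47
(-1)^1*41=-41
(-1)^2*65=65
(-1)^3*31=-31
(-1)^4*62=62
(-1)^5*26=-26
chi=76


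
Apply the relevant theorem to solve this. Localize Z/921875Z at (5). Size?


5-primary part: 921875=5^6*59
Size=5^6=15625


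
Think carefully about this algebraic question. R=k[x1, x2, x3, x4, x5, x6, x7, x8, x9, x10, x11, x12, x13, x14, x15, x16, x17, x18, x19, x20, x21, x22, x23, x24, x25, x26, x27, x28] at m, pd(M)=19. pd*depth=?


pd+depth=28
depth=28-19=9
pd*depth=19*9=171


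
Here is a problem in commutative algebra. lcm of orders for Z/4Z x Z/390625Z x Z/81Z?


Exponent = lcm of the cyclic orders; pairwise coprime => product.
2^2*5^8*3^4=4*390625*81=126562500


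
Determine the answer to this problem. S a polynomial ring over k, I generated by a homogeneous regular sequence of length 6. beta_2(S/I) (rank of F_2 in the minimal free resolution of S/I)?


Regular sequence => Koszul complex is the minimal free resolution.
Syz_1 minimally generated by Koszul relations f_i*e_j - f_j*e_i (i<j): mu(Syz_1) = beta_2 = C(m,2) = m(m-1)/2
m=6
6*5/2 = 15


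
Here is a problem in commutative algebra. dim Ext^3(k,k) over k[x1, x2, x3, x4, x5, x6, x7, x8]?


C(n,i)=C(8,3)=56


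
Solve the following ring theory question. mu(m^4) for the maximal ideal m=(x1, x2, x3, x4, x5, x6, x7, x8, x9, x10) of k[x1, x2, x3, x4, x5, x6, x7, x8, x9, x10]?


Graded Nakayama: mu(m^d) = dim_k (m^d/m^(d+1)) = #degree-4 monomials in 10 vars
C(n+d-1,d)=C(13,4)=715


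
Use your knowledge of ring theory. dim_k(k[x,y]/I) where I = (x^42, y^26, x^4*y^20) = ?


k[x,y]/I, I = (x^42, y^26, x^4*y^20)
Rect: 42x26=1092. Corner: (42-4)x(26-20)=228.
dim = 1092-228 = 864


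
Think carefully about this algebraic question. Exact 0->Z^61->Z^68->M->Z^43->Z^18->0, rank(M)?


Alt sum=0:
(-1)^0*61 + (-1)^1*68 + (-1)^2*? + (-1)^3*43 + (-1)^4*18=0
rank(M)=32


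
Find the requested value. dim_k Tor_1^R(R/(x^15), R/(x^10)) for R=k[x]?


Tor_1(R/I,R/J)=(I cap J)/IJ=(x^15)/(x^25)
dim=25-15=min(15,10)=10


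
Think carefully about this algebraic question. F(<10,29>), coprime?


gcd(10,29)=1 => F=ab-a-b=10*29-10-29=290-39=251


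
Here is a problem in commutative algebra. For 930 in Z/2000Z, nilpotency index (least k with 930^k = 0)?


930^k mod 2000:
k=1: 930
k=2: 900
k=3: 1000
k=4: 0
First zero at k = 4


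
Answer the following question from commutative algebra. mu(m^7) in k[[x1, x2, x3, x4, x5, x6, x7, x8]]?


C(n+d-1,d)=C(14,7)=3432


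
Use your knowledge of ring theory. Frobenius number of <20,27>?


gcd(20,27)=1 => F=ab-a-b=20*27-20-27=540-47=493


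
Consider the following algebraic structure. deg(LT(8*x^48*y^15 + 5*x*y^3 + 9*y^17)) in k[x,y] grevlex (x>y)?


LT: 8*x^48*y^15
deg_x=48, deg_y=15
Total=48+15=63


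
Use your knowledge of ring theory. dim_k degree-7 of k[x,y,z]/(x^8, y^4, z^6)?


Need i<8, j<4, k<6 with i+j+k=7.
For each i, j ranges over max(0,7-i-5)..min(3,7-i):
  i=0: j in [2,3] -> 2
  i=1: j in [1,3] -> 3
  i=2: j in [0,3] -> 4
  i=3: j in [0,3] -> 4
  i=4: j in [0,3] -> 4
  i=5: j in [0,2] -> 3
  i=6: j in [0,1] -> 2
  i=7: j in [0,0] -> 1
H(7) = 2+3+4+4+4+3+2+1 = 23


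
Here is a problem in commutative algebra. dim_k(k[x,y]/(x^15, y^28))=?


Basis: x^i*y^j, i<15, j<28
15*28=420


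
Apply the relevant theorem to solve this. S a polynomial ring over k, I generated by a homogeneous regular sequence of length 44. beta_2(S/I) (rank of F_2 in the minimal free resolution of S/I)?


Regular sequence => Koszul complex is the minimal free resolution.
Syz_1 minimally generated by Koszul relations f_i*e_j - f_j*e_i (i<j): mu(Syz_1) = beta_2 = C(m,2) = m(m-1)/2
m=44
44*43/2 = 946


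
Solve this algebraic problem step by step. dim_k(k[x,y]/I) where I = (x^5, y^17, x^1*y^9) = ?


k[x,y]/I, I = (x^5, y^17, x^1*y^9)
Rect: 5x17=85. Corner: (5-1)x(17-9)=32.
dim = 85-32 = 53


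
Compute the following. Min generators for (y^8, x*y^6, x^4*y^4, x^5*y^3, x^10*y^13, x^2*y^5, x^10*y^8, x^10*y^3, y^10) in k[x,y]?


Remove redundant (divisible by others).
x^10*y^3 redundant.
x^10*y^13 redundant.
x^10*y^8 redundant.
y^10 redundant.
Min: x^5*y^3, x^4*y^4, x^2*y^5, x*y^6, y^8
Count=5


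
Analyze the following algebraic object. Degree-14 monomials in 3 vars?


C(d+n-1,n-1)=C(16,2)=120


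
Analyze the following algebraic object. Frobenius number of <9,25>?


gcd(9,25)=1 => F=ab-a-b=9*25-9-25=225-34=191


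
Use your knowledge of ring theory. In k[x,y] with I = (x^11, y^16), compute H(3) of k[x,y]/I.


k[x,y], I = (x^11, y^16), d = 3
Need i < 11 and d-i < 16.
Range: 0 <= i <= 3.
H(3) = 4


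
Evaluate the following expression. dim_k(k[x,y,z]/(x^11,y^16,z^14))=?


Basis: x^iy^jz^k, i<11,j<16,k<14
11*16*14=2464


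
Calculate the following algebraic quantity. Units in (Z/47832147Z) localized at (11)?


Local ring = Z/1771561Z.
phi(1771561) = 11^5*(11-1) = 1610510


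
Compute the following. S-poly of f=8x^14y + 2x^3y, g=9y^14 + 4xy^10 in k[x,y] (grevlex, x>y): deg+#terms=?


LT(f)=8x^14y, LT(g)=9y^14
lcm(LM)=x^14y^14
S(f,g) (scaled by 72 to clear denominators) = 9y^13*f - 8x^14*g = -32x^15y^10 + 18x^3y^14
2 terms, deg 25.
25+2=27


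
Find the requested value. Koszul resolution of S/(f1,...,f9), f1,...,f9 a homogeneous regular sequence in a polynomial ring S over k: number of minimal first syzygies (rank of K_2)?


Regular sequence => Koszul complex is the minimal free resolution.
Syz_1 minimally generated by Koszul relations f_i*e_j - f_j*e_i (i<j): mu(Syz_1) = beta_2 = C(m,2) = m(m-1)/2
m=9
9*8/2 = 36


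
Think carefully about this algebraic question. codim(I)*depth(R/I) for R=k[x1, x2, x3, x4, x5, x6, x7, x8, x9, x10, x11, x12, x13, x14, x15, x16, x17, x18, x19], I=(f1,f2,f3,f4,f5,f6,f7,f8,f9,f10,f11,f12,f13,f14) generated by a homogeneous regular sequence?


codim=14, depth=dim(R/I)=19-14=5
Product=14*5=70


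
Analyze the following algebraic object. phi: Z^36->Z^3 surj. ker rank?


rank(ker) = 36-3 = 33


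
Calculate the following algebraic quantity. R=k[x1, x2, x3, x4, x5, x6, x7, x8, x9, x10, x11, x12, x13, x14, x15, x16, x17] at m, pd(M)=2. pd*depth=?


pd+depth=17
depth=17-2=15
pd*depth=2*15=30


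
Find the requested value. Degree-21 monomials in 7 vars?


C(d+n-1,n-1)=C(27,6)=296010


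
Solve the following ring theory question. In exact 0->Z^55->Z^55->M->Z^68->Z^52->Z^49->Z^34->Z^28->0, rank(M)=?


Alt sum=0:
(-1)^0*55 + (-1)^1*55 + (-1)^2*? + (-1)^3*68 + (-1)^4*52 + (-1)^5*49 + (-1)^6*34 + (-1)^7*28=0
rank(M)=59


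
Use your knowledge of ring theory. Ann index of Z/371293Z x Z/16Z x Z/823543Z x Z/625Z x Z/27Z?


Exponent = lcm of the cyclic orders; pairwise coprime => product.
13^5*2^4*7^7*5^4*3^3=371293*16*823543*625*27=82559452796730000


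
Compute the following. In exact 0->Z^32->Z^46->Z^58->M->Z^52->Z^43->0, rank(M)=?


Alt sum=0:
(-1)^0*32 + (-1)^1*46 + (-1)^2*58 + (-1)^3*? + (-1)^4*52 + (-1)^5*43=0
rank(M)=53


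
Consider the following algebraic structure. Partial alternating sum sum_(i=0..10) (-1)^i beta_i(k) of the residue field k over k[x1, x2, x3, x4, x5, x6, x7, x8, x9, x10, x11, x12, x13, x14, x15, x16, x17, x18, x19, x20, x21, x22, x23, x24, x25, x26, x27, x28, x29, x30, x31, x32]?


Koszul resolution: beta_i(k)=C(n,i), n=32
sum_(i=0..p) (-1)^i C(n,i) = (-1)^p C(n-1,p)
(-1)^10*C(31,10) = (-1)^10*44352165 = 44352165


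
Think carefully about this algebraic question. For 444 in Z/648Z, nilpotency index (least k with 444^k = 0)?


444^k mod 648:
k=1: 444
k=2: 144
k=3: 432
k=4: 0
First zero at k = 4


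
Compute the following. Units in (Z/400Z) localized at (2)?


Local ring = Z/16Z.
phi(16) = 2^3*(2-1) = 8


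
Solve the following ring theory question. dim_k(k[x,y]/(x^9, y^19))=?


Basis: x^i*y^j, i<9, j<19
9*19=171


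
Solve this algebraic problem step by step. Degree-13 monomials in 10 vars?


C(d+n-1,n-1)=C(22,9)=497420


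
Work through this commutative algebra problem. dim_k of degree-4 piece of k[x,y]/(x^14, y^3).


k[x,y], I = (x^14, y^3), d = 4
Need i < 14 and d-i < 3.
Range: 2 <= i <= 4.
H(4) = 3


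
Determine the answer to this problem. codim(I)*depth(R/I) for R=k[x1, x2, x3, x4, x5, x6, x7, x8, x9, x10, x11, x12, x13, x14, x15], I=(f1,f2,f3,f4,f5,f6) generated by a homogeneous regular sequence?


codim=6, depth=dim(R/I)=15-6=9
Product=6*9=54


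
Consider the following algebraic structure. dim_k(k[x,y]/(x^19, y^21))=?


Basis: x^i*y^j, i<19, j<21
19*21=399


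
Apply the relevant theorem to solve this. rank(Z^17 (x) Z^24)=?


rank(M(x)N) = rank(M)*rank(N)
17*24 = 408


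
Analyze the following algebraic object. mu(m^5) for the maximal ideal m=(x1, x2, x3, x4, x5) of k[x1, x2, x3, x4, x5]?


Graded Nakayama: mu(m^d) = dim_k (m^d/m^(d+1)) = #degree-5 monomials in 5 vars
C(n+d-1,d)=C(9,5)=126


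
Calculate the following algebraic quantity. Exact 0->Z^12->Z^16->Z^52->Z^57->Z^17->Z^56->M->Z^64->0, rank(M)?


Alt sum=0:
(-1)^0*12 + (-1)^1*16 + (-1)^2*52 + (-1)^3*57 + (-1)^4*17 + (-1)^5*56 + (-1)^6*? + (-1)^7*64=0
rank(M)=112


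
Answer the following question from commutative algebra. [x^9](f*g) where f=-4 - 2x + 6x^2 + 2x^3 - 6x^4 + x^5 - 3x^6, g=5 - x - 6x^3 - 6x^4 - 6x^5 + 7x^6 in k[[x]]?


[x^9] = sum a_i*b_j, i+j=9
  2*7=14
  -6*-6=36
  1*-6=-6
  -3*-6=18
Sum=62


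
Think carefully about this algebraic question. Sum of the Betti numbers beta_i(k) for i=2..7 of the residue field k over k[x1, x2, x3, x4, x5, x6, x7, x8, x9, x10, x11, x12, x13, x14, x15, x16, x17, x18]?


Koszul resolution: beta_i(k)=C(n,i), n=18
C(18,2)=153, C(18,3)=816, C(18,4)=3060, C(18,5)=8568, C(18,6)=18564, C(18,7)=31824
Sum=62985


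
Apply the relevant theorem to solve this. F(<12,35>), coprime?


gcd(12,35)=1 => F=ab-a-b=12*35-12-35=420-47=373


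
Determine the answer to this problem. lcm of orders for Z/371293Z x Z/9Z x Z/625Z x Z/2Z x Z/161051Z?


Exponent = lcm of the cyclic orders; pairwise coprime => product.
13^5*3^2*5^4*2^1*11^5=371293*9*625*2*161051=672717475608750


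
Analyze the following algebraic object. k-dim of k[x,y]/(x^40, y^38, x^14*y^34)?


k[x,y]/I, I = (x^40, y^38, x^14*y^34)
Rect: 40x38=1520. Corner: (40-14)x(38-34)=104.
dim = 1520-104 = 1416


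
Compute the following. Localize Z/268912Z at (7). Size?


7-primary part: 268912=7^5*16
Size=7^5=16807


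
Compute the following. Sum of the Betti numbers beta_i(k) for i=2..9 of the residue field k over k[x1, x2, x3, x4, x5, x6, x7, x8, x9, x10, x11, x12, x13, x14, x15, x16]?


Koszul resolution: beta_i(k)=C(n,i), n=16
C(16,2)=120, C(16,3)=560, C(16,4)=1820, C(16,5)=4368, C(16,6)=8008, C(16,7)=11440, C(16,8)=12870, C(16,9)=11440
Sum=50626


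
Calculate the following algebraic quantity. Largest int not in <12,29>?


gcd(12,29)=1 => F=ab-a-b=12*29-12-29=348-41=307


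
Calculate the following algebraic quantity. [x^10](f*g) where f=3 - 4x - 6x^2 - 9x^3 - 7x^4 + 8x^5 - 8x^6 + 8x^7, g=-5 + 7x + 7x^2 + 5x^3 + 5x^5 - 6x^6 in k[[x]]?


[x^10] = sum a_i*b_j, i+j=10
  -7*-6=42
  8*5=40
  8*5=40
Sum=122


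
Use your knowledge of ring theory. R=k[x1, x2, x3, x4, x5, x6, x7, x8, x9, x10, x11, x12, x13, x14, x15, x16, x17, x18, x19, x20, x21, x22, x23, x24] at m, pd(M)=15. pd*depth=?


pd+depth=24
depth=24-15=9
pd*depth=15*9=135


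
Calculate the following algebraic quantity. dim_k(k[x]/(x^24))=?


Basis: 1,x,...,x^23
dim=24


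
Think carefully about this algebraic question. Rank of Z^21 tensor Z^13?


rank(M(x)N) = rank(M)*rank(N)
21*13 = 273


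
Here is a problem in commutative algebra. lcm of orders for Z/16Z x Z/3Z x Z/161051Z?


Exponent = lcm of the cyclic orders; pairwise coprime => product.
2^4*3^1*11^5=16*3*161051=7730448


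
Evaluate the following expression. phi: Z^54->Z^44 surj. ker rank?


rank(ker) = 54-44 = 10


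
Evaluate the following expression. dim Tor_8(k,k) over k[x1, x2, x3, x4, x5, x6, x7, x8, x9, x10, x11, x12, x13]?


Koszul: C(n,i)=C(13,8)=1287


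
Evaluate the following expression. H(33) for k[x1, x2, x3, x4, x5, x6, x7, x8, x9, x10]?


C(d+n-1,n-1)=C(42,9)=445891810


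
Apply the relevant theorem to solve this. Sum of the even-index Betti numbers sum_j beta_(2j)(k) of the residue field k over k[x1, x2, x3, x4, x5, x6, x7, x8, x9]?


Koszul resolution: beta_i(k)=C(n,i), n=9
sum_even C(9,i) = 2^(n-1) = 2^8 = 256


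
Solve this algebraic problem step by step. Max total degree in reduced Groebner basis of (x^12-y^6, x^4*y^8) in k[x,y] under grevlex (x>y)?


LT(f1)=x^12, LT(f2)=x^4y^8, lcm=x^12y^8
S(f1,f2) = y^8*f1 - x^8*f2 = -y^14
Reduced GB = {f1, f2, y^14}; degrees 12, 12, 14
Max = 14


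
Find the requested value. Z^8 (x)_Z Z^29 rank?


rank(M(x)N) = rank(M)*rank(N)
8*29 = 232


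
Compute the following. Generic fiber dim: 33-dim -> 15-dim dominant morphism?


dim(fiber)=dim(X)-dim(Y)=33-15=18


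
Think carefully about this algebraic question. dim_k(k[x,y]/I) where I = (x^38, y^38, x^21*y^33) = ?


k[x,y]/I, I = (x^38, y^38, x^21*y^33)
Rect: 38x38=1444. Corner: (38-21)x(38-33)=85.
dim = 1444-85 = 1359


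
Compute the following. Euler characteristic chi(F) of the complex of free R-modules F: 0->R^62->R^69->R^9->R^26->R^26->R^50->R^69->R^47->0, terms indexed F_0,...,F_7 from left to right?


chi = sum (-1)^i * rank:
(-1)^0*62=62
(-1)^1*69=-69
(-1)^2*9=9
(-1)^3*26=-26
(-1)^4*26=26
(-1)^5*50=-50
(-1)^6*69=69
(-1)^7*47=-47
chi=-26


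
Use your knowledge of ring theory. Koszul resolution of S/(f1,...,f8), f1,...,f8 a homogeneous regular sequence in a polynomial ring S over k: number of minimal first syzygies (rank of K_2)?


Regular sequence => Koszul complex is the minimal free resolution.
Syz_1 minimally generated by Koszul relations f_i*e_j - f_j*e_i (i<j): mu(Syz_1) = beta_2 = C(m,2) = m(m-1)/2
m=8
8*7/2 = 28


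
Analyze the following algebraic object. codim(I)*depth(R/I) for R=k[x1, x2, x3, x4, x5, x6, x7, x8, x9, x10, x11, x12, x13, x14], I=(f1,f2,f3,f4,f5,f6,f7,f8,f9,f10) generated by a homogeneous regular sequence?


codim=10, depth=dim(R/I)=14-10=4
Product=10*4=40


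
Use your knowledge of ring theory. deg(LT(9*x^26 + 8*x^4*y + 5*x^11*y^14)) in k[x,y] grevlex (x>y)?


LT: 9*x^26
deg_x=26, deg_y=0
Total=26+0=26


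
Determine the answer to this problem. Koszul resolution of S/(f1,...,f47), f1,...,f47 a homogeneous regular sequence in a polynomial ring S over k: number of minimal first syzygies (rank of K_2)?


Regular sequence => Koszul complex is the minimal free resolution.
Syz_1 minimally generated by Koszul relations f_i*e_j - f_j*e_i (i<j): mu(Syz_1) = beta_2 = C(m,2) = m(m-1)/2
m=47
47*46/2 = 1081


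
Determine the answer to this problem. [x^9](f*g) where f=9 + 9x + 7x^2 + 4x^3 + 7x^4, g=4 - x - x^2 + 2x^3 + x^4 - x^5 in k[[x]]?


[x^9] = sum a_i*b_j, i+j=9
  7*-1=-7
Sum=-7


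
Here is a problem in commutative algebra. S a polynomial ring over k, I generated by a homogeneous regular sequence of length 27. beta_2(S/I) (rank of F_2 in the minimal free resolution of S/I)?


Regular sequence => Koszul complex is the minimal free resolution.
Syz_1 minimally generated by Koszul relations f_i*e_j - f_j*e_i (i<j): mu(Syz_1) = beta_2 = C(m,2) = m(m-1)/2
m=27
27*26/2 = 351


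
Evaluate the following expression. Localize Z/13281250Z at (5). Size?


5-primary part: 13281250=5^8*34
Size=5^8=390625


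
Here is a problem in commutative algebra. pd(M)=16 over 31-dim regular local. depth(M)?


pd+depth=depth(R)=31
depth=31-16=15


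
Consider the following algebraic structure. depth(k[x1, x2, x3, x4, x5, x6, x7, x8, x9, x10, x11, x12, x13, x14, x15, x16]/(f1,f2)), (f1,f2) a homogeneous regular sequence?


depth(R)=16
depth(R/I)=16-2=14


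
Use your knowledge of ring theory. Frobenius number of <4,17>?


gcd(4,17)=1 => F=ab-a-b=4*17-4-17=68-21=47


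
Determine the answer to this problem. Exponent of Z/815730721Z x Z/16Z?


Exponent = lcm of the cyclic orders; pairwise coprime => product.
13^8*2^4=815730721*16=13051691536


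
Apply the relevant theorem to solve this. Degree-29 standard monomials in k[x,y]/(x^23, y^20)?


k[x,y], I = (x^23, y^20), d = 29
Need i < 23 and d-i < 20.
Range: 10 <= i <= 22.
H(29) = 13


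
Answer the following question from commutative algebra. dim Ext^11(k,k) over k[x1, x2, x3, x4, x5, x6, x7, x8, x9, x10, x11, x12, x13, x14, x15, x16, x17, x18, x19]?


C(n,i)=C(19,11)=75582


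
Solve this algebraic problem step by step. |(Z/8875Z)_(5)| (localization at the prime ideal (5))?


5-primary part: 8875=5^3*71
Size=5^3=125


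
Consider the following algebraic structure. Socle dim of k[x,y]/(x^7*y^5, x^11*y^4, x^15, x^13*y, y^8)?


Socle = ann(m) = span of standard monomials u with x*u, y*u in I (staircase corners).
Minimal generators: x^15, x^13*y, x^11*y^4, x^7*y^5, y^8
Corners: x^6y^7, x^10y^4, x^12y^3, x^14
Socle dim=4


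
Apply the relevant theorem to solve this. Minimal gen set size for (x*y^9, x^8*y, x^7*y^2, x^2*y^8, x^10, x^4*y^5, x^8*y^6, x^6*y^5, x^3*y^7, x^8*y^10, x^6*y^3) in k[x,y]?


Remove redundant (divisible by others).
x^6*y^5 redundant.
x^8*y^10 redundant.
x^8*y^6 redundant.
Min: x^10, x^8*y, x^7*y^2, x^6*y^3, x^4*y^5, x^3*y^7, x^2*y^8, x*y^9
Count=8


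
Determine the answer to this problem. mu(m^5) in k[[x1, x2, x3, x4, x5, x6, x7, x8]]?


C(n+d-1,d)=C(12,5)=792


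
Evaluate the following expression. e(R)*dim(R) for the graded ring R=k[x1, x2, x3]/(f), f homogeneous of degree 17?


e(R)=deg(f)=17, dim(R)=3-1=2
e*dim=17*2=34


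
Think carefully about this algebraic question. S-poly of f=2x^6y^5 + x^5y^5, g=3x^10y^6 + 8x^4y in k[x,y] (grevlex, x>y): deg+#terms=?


LT(f)=2x^6y^5, LT(g)=3x^10y^6
lcm(LM)=x^10y^6
S(f,g) (scaled by 6 to clear denominators) = 3x^4y*f - 2*g = 3x^9y^6 - 16x^4y
2 terms, deg 15.
15+2=17


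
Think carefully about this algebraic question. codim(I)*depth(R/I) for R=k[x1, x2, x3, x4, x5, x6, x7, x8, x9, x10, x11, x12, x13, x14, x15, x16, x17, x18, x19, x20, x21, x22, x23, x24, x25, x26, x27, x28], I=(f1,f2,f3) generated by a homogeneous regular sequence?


codim=3, depth=dim(R/I)=28-3=25
Product=3*25=75


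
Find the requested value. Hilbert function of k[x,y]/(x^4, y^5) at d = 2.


k[x,y], I = (x^4, y^5), d = 2
Need i < 4 and d-i < 5.
Range: 0 <= i <= 2.
H(2) = 3


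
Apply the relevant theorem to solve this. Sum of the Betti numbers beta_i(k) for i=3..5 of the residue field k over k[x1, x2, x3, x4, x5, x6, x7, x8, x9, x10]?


Koszul resolution: beta_i(k)=C(n,i), n=10
C(10,3)=120, C(10,4)=210, C(10,5)=252
Sum=582


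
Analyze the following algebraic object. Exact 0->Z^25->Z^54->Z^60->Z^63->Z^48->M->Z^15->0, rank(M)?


Alt sum=0:
(-1)^0*25 + (-1)^1*54 + (-1)^2*60 + (-1)^3*63 + (-1)^4*48 + (-1)^5*? + (-1)^6*15=0
rank(M)=31


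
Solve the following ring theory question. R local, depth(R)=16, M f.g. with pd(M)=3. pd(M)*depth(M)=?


pd+depth=16
depth=16-3=13
pd*depth=3*13=39


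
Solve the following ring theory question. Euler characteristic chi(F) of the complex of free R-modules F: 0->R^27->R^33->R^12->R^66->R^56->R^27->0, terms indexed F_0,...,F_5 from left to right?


chi = sum (-1)^i * rank:
(-1)^0*27=27
(-1)^1*33=-33
(-1)^2*12=12
(-1)^3*66=-66
(-1)^4*56=56
(-1)^5*27=-27
chi=-31


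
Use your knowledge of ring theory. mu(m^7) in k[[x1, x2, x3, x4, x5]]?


C(n+d-1,d)=C(11,7)=330


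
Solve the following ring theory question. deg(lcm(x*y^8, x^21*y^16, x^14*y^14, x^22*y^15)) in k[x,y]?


lcm = componentwise max:
x: max(1,21,14,22)=22
y: max(8,16,14,15)=16
Total=22+16=38


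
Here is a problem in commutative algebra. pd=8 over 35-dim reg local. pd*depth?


pd+depth=35
depth=35-8=27
pd*depth=8*27=216


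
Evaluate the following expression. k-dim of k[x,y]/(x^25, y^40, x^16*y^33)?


k[x,y]/I, I = (x^25, y^40, x^16*y^33)
Rect: 25x40=1000. Corner: (25-16)x(40-33)=63.
dim = 1000-63 = 937


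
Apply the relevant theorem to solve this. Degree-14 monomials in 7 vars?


C(d+n-1,n-1)=C(20,6)=38760


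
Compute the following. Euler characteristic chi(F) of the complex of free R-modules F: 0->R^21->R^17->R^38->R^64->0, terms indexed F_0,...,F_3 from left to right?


chi = sum (-1)^i * rank:
(-1)^0*21=21
(-1)^1*17=-17
(-1)^2*38=38
(-1)^3*64=-64
chi=-22


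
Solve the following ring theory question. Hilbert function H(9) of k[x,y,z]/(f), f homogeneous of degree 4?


C(11,2)-C(7,2)=55-21=34


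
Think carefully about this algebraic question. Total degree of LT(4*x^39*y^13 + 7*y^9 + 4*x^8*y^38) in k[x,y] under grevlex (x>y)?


LT: 4*x^39*y^13
deg_x=39, deg_y=13
Total=39+13=52


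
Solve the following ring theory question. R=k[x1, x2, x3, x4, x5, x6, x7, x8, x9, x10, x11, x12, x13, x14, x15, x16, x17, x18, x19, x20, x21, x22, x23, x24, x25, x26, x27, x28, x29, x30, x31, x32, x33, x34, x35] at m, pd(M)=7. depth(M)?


pd+depth=depth(R)=35
depth=35-7=28


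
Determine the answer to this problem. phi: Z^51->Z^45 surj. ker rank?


rank(ker) = 51-45 = 6


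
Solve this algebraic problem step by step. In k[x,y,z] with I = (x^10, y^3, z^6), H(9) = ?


Need i<10, j<3, k<6 with i+j+k=9.
For each i, j ranges over max(0,9-i-5)..min(2,9-i):
  i=0: j in [4,2] -> 0
  i=1: j in [3,2] -> 0
  i=2: j in [2,2] -> 1
  i=3: j in [1,2] -> 2
  i=4: j in [0,2] -> 3
  i=5: j in [0,2] -> 3
  i=6: j in [0,2] -> 3
  i=7: j in [0,2] -> 3
  i=8: j in [0,1] -> 2
  i=9: j in [0,0] -> 1
H(9) = 0+0+1+2+3+3+3+3+2+1 = 18


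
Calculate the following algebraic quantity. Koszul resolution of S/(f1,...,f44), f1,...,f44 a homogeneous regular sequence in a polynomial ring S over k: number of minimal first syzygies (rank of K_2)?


Regular sequence => Koszul complex is the minimal free resolution.
Syz_1 minimally generated by Koszul relations f_i*e_j - f_j*e_i (i<j): mu(Syz_1) = beta_2 = C(m,2) = m(m-1)/2
m=44
44*43/2 = 946


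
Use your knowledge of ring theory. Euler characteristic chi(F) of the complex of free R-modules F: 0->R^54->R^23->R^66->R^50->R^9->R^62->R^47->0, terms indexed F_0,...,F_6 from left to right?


chi = sum (-1)^i * rank:
(-1)^0*54=54
(-1)^1*23=-23
(-1)^2*66=66
(-1)^3*50=-50
(-1)^4*9=9
(-1)^5*62=-62
(-1)^6*47=47
chi=41


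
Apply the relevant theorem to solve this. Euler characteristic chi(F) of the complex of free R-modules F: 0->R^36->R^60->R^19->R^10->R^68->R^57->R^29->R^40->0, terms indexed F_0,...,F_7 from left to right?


chi = sum (-1)^i * rank:
(-1)^0*36=36
(-1)^1*60=-60
(-1)^2*19=19
(-1)^3*10=-10
(-1)^4*68=68
(-1)^5*57=-57
(-1)^6*29=29
(-1)^7*40=-40
chi=-15
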